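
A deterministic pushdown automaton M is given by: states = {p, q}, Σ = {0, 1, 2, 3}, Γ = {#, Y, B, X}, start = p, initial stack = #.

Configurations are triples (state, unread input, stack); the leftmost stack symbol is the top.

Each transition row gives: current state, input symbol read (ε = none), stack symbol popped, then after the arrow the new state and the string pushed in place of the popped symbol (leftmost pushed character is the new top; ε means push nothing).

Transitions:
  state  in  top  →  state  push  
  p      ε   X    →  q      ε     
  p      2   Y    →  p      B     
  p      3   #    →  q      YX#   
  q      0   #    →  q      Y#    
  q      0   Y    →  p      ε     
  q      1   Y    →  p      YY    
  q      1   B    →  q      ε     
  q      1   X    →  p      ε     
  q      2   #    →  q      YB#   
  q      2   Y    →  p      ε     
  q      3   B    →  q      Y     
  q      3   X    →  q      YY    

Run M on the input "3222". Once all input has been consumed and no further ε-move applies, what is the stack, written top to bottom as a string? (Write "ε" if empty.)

(p, 3222, #)
  read 3, top #: go to q, push YX# → (q, 222, YX#)
  read 2, top Y: go to p, push ε → (p, 22, X#)
  ε-move, top X: go to q, push ε → (q, 22, #)
  read 2, top #: go to q, push YB# → (q, 2, YB#)
  read 2, top Y: go to p, push ε → (p, ε, B#)
All input consumed in state p with stack B#.

B#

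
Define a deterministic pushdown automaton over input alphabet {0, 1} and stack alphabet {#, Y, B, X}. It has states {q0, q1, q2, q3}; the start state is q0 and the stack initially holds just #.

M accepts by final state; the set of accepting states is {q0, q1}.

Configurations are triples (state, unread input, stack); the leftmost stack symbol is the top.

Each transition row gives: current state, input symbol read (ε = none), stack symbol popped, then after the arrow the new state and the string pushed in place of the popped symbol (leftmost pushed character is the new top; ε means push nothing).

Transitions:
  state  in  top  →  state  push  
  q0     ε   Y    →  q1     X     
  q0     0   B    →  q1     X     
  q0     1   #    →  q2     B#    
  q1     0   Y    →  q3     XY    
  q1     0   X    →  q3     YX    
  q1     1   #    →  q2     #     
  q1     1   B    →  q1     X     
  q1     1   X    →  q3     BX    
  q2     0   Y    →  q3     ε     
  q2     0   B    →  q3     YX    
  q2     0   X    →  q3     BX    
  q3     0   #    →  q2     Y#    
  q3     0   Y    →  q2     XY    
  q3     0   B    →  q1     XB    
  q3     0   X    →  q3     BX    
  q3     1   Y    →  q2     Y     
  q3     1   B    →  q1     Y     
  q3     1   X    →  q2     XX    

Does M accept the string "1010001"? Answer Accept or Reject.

(q0, 1010001, #)
  read 1, top #: go to q2, push B# → (q2, 010001, B#)
  read 0, top B: go to q3, push YX → (q3, 10001, YX#)
  read 1, top Y: go to q2, push Y → (q2, 0001, YX#)
  read 0, top Y: go to q3, push ε → (q3, 001, X#)
  read 0, top X: go to q3, push BX → (q3, 01, BX#)
  read 0, top B: go to q1, push XB → (q1, 1, XBX#)
  read 1, top X: go to q3, push BX → (q3, ε, BXBX#)
All input consumed; state q3 ∉ F and no further ε-move applies.

Reject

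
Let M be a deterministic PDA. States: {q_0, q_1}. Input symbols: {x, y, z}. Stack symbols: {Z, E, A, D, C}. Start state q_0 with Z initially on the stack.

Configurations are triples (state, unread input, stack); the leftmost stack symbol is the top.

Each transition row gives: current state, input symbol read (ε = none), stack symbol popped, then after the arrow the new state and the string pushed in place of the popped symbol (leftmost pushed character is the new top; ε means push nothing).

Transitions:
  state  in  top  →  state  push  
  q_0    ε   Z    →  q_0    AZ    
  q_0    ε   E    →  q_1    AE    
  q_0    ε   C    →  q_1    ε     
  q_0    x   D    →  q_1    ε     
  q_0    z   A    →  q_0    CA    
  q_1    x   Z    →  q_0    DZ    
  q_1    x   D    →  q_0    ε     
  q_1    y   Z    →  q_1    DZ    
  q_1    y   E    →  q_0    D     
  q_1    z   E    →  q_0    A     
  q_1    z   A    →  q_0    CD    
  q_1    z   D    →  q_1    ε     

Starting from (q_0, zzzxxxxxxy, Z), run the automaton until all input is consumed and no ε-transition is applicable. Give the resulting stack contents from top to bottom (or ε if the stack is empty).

(q_0, zzzxxxxxxy, Z) ⊢ (q_0, zzzxxxxxxy, AZ) ⊢ (q_0, zzxxxxxxy, CAZ) ⊢ (q_1, zzxxxxxxy, AZ) ⊢ (q_0, zxxxxxxy, CDZ) ⊢ (q_1, zxxxxxxy, DZ) ⊢ (q_1, xxxxxxy, Z) ⊢ (q_0, xxxxxy, DZ) ⊢ (q_1, xxxxy, Z) ⊢ (q_0, xxxy, DZ) ⊢ (q_1, xxy, Z) ⊢ (q_0, xy, DZ) ⊢ (q_1, y, Z) ⊢ (q_1, ε, DZ)
All input consumed in state q_1 with stack DZ.

DZ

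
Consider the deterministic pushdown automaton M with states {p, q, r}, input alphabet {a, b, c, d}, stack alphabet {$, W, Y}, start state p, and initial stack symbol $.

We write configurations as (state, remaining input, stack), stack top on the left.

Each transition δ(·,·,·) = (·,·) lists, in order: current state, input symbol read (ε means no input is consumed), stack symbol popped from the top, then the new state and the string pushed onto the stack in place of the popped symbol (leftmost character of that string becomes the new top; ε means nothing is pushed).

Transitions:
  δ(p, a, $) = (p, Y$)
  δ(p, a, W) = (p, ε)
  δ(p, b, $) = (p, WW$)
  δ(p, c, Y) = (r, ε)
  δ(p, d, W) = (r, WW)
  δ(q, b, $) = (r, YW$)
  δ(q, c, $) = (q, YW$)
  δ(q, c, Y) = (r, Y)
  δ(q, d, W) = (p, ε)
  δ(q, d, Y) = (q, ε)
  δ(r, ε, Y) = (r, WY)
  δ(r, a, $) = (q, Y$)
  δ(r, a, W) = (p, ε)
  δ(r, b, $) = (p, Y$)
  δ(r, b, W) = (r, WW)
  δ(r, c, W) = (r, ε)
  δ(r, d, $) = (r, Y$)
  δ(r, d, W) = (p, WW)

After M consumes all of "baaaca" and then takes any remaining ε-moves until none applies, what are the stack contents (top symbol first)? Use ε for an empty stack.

(p, baaaca, $)
  read b, top $: go to p, push WW$ → (p, aaaca, WW$)
  read a, top W: go to p, push ε → (p, aaca, W$)
  read a, top W: go to p, push ε → (p, aca, $)
  read a, top $: go to p, push Y$ → (p, ca, Y$)
  read c, top Y: go to r, push ε → (r, a, $)
  read a, top $: go to q, push Y$ → (q, ε, Y$)
All input consumed in state q with stack Y$.

Y$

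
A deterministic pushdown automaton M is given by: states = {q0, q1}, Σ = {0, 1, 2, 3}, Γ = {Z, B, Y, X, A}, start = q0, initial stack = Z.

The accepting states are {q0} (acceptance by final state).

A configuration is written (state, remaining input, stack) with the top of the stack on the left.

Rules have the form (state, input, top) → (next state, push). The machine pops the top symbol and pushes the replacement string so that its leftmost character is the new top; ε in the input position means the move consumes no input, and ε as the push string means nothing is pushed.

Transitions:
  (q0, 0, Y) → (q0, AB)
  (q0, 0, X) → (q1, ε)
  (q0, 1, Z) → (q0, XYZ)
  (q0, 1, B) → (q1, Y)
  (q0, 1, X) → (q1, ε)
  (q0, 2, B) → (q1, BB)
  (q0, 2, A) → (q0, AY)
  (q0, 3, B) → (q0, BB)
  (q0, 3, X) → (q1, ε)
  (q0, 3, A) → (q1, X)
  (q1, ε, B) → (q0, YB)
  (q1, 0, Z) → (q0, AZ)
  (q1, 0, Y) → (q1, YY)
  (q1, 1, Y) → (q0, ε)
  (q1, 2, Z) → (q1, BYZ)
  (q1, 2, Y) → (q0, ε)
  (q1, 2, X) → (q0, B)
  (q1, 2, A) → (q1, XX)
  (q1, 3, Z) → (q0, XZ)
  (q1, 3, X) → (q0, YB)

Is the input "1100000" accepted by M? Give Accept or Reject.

(q0, 1100000, Z) ⊢ (q0, 100000, XYZ) ⊢ (q1, 00000, YZ) ⊢ (q1, 0000, YYZ) ⊢ (q1, 000, YYYZ) ⊢ (q1, 00, YYYYZ) ⊢ (q1, 0, YYYYYZ) ⊢ (q1, ε, YYYYYYZ)
All input consumed; state q1 ∉ F and no further ε-move applies.

Reject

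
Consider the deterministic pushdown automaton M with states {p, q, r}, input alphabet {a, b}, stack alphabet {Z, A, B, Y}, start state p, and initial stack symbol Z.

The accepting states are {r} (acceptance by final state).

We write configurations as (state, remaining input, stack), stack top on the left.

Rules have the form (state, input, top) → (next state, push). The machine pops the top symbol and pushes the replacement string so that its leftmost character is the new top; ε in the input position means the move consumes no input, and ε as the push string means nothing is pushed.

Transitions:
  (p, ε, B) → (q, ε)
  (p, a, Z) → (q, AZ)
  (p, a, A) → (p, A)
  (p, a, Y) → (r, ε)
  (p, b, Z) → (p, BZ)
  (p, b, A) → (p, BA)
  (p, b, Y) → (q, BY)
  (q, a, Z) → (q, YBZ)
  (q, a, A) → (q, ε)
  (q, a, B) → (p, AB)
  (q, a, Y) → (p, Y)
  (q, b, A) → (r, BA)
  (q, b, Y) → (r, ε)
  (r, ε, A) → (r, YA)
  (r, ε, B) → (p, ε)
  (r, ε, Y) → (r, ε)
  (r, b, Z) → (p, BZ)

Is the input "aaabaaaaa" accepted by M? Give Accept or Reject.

(p, aaabaaaaa, Z)
  read a, top Z: go to q, push AZ → (q, aabaaaaa, AZ)
  read a, top A: go to q, push ε → (q, abaaaaa, Z)
  read a, top Z: go to q, push YBZ → (q, baaaaa, YBZ)
  read b, top Y: go to r, push ε → (r, aaaaa, BZ)
  ε-move, top B: go to p, push ε → (p, aaaaa, Z)
  read a, top Z: go to q, push AZ → (q, aaaa, AZ)
  read a, top A: go to q, push ε → (q, aaa, Z)
  read a, top Z: go to q, push YBZ → (q, aa, YBZ)
  read a, top Y: go to p, push Y → (p, a, YBZ)
  read a, top Y: go to r, push ε → (r, ε, BZ)
All input consumed; state r ∈ F.

Accept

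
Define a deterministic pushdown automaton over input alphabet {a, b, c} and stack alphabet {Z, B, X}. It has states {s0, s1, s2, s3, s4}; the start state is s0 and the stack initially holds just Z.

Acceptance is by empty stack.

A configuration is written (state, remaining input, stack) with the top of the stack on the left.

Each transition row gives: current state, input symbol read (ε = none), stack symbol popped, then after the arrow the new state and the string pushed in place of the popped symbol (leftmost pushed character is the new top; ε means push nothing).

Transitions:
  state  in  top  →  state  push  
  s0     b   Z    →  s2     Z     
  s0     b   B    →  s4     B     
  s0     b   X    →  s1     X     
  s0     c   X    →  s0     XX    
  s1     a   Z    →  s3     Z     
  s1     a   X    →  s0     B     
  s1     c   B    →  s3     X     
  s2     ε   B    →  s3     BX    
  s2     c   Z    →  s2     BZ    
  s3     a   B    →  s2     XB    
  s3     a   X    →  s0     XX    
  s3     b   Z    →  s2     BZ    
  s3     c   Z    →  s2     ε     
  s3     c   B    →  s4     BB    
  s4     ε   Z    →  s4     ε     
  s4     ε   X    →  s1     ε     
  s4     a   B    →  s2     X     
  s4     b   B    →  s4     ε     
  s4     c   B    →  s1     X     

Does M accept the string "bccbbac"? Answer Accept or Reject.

Accept

(s0, bccbbac, Z)
  read b, top Z: go to s2, push Z → (s2, ccbbac, Z)
  read c, top Z: go to s2, push BZ → (s2, cbbac, BZ)
  ε-move, top B: go to s3, push BX → (s3, cbbac, BXZ)
  read c, top B: go to s4, push BB → (s4, bbac, BBXZ)
  read b, top B: go to s4, push ε → (s4, bac, BXZ)
  read b, top B: go to s4, push ε → (s4, ac, XZ)
  ε-move, top X: go to s1, push ε → (s1, ac, Z)
  read a, top Z: go to s3, push Z → (s3, c, Z)
  read c, top Z: go to s2, push ε → (s2, ε, ε)
All input consumed and the stack is empty.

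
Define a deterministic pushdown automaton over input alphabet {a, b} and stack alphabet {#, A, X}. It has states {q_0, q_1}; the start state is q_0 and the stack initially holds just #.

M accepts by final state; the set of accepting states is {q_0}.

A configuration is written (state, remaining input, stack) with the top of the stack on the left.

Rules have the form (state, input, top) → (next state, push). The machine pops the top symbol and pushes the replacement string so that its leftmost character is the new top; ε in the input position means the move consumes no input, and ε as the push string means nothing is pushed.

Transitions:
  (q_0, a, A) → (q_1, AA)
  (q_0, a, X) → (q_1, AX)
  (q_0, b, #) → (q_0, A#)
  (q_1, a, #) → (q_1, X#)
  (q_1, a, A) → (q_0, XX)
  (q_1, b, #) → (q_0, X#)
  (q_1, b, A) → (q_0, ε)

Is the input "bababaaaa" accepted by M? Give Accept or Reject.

Accept

(q_0, bababaaaa, #) ⊢ (q_0, ababaaaa, A#) ⊢ (q_1, babaaaa, AA#) ⊢ (q_0, abaaaa, A#) ⊢ (q_1, baaaa, AA#) ⊢ (q_0, aaaa, A#) ⊢ (q_1, aaa, AA#) ⊢ (q_0, aa, XXA#) ⊢ (q_1, a, AXXA#) ⊢ (q_0, ε, XXXXA#)
All input consumed; state q_0 ∈ F.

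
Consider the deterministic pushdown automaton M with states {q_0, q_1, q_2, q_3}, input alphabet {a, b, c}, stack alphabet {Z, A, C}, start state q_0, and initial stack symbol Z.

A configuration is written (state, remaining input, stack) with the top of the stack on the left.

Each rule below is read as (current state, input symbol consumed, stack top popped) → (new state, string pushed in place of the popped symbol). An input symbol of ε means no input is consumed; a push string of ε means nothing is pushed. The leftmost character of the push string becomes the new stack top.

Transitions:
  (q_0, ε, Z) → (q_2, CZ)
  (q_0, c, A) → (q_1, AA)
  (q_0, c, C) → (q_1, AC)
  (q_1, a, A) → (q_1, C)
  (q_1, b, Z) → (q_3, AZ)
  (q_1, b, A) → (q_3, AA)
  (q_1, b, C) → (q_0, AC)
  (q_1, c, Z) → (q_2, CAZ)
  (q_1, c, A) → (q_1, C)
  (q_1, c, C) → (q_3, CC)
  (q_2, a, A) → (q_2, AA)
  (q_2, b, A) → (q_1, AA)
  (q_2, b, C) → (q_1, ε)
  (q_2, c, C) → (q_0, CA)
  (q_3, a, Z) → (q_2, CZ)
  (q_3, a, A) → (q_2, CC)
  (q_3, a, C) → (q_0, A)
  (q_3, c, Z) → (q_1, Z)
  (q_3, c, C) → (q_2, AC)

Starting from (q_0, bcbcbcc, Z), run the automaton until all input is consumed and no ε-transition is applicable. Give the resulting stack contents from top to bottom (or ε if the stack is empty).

(q_0, bcbcbcc, Z) ⊢ (q_2, bcbcbcc, CZ) ⊢ (q_1, cbcbcc, Z) ⊢ (q_2, bcbcc, CAZ) ⊢ (q_1, cbcc, AZ) ⊢ (q_1, bcc, CZ) ⊢ (q_0, cc, ACZ) ⊢ (q_1, c, AACZ) ⊢ (q_1, ε, CACZ)
All input consumed in state q_1 with stack CACZ.

CACZ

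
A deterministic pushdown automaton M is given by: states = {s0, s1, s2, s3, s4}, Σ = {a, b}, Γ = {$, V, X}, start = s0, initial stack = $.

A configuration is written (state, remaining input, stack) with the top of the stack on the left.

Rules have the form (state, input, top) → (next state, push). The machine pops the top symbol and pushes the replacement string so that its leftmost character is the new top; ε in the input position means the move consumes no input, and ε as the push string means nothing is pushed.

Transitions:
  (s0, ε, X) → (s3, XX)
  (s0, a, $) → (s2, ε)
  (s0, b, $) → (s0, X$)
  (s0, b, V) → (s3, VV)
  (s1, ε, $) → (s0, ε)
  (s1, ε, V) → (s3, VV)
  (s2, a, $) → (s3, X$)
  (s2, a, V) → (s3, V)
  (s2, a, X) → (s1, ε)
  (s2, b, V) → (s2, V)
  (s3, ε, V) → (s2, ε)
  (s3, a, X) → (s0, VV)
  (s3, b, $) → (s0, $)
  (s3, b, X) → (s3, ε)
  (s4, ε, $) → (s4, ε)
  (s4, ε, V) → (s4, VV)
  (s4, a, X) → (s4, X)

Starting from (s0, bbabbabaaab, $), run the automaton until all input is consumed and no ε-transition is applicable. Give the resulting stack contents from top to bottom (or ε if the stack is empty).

(s0, bbabbabaaab, $)
  read b, top $: go to s0, push X$ → (s0, babbabaaab, X$)
  ε-move, top X: go to s3, push XX → (s3, babbabaaab, XX$)
  read b, top X: go to s3, push ε → (s3, abbabaaab, X$)
  read a, top X: go to s0, push VV → (s0, bbabaaab, VV$)
  read b, top V: go to s3, push VV → (s3, babaaab, VVV$)
  ε-move, top V: go to s2, push ε → (s2, babaaab, VV$)
  read b, top V: go to s2, push V → (s2, abaaab, VV$)
  read a, top V: go to s3, push V → (s3, baaab, VV$)
  ε-move, top V: go to s2, push ε → (s2, baaab, V$)
  read b, top V: go to s2, push V → (s2, aaab, V$)
  read a, top V: go to s3, push V → (s3, aab, V$)
  ε-move, top V: go to s2, push ε → (s2, aab, $)
  read a, top $: go to s3, push X$ → (s3, ab, X$)
  read a, top X: go to s0, push VV → (s0, b, VV$)
  read b, top V: go to s3, push VV → (s3, ε, VVV$)
  ε-move, top V: go to s2, push ε → (s2, ε, VV$)
All input consumed in state s2 with stack VV$.

VV$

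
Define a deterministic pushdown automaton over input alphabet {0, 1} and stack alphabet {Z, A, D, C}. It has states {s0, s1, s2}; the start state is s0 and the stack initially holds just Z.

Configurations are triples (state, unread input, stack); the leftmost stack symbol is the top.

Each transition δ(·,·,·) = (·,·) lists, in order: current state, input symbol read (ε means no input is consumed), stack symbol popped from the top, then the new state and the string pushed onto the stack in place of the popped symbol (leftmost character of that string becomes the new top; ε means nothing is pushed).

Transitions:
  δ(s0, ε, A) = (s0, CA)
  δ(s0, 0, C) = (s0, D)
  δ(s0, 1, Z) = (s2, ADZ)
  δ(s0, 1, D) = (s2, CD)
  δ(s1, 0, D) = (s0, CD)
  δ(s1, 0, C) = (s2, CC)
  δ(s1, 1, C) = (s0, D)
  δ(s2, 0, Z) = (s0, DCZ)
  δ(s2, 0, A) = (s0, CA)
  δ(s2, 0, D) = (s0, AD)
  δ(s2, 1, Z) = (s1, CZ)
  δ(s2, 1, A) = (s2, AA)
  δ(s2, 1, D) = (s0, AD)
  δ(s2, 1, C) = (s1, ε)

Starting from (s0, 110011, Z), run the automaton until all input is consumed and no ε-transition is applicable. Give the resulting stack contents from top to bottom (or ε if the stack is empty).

DAADZ

(s0, 110011, Z)
  read 1, top Z: go to s2, push ADZ → (s2, 10011, ADZ)
  read 1, top A: go to s2, push AA → (s2, 0011, AADZ)
  read 0, top A: go to s0, push CA → (s0, 011, CAADZ)
  read 0, top C: go to s0, push D → (s0, 11, DAADZ)
  read 1, top D: go to s2, push CD → (s2, 1, CDAADZ)
  read 1, top C: go to s1, push ε → (s1, ε, DAADZ)
All input consumed in state s1 with stack DAADZ.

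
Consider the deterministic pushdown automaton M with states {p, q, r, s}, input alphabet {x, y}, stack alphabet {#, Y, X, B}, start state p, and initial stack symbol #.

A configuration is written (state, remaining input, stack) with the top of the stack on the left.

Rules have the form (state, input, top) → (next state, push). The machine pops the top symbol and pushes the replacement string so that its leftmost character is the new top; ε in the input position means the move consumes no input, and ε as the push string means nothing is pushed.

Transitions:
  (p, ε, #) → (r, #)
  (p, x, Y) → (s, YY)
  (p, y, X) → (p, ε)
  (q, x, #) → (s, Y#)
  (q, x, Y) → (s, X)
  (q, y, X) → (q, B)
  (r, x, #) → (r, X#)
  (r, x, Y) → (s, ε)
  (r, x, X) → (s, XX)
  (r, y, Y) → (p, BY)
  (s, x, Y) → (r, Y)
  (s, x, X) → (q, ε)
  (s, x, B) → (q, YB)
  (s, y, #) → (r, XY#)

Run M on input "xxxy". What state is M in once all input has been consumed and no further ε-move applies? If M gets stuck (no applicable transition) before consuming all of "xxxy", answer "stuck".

(p, xxxy, #)
  ε-move, top #: go to r, push # → (r, xxxy, #)
  read x, top #: go to r, push X# → (r, xxy, X#)
  read x, top X: go to s, push XX → (s, xy, XX#)
  read x, top X: go to q, push ε → (q, y, X#)
  read y, top X: go to q, push B → (q, ε, B#)
All input consumed; M is in state q.

q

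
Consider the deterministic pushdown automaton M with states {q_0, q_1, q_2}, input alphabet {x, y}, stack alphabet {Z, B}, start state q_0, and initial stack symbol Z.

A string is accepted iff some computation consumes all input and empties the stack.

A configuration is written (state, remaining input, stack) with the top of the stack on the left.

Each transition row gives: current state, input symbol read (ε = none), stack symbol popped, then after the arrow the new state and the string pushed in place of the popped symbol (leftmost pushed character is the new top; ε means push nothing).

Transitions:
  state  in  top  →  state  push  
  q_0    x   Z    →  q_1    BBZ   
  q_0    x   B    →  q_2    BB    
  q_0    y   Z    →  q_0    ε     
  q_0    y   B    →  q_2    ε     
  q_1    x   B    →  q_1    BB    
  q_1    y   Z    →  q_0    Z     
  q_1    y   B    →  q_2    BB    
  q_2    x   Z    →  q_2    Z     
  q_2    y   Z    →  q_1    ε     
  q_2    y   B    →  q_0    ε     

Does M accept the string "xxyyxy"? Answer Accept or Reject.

(q_0, xxyyxy, Z)
  read x, top Z: go to q_1, push BBZ → (q_1, xyyxy, BBZ)
  read x, top B: go to q_1, push BB → (q_1, yyxy, BBBZ)
  read y, top B: go to q_2, push BB → (q_2, yxy, BBBBZ)
  read y, top B: go to q_0, push ε → (q_0, xy, BBBZ)
  read x, top B: go to q_2, push BB → (q_2, y, BBBBZ)
  read y, top B: go to q_0, push ε → (q_0, ε, BBBZ)
All input consumed; stack is BBBZ, not empty, and no further ε-move applies.

Reject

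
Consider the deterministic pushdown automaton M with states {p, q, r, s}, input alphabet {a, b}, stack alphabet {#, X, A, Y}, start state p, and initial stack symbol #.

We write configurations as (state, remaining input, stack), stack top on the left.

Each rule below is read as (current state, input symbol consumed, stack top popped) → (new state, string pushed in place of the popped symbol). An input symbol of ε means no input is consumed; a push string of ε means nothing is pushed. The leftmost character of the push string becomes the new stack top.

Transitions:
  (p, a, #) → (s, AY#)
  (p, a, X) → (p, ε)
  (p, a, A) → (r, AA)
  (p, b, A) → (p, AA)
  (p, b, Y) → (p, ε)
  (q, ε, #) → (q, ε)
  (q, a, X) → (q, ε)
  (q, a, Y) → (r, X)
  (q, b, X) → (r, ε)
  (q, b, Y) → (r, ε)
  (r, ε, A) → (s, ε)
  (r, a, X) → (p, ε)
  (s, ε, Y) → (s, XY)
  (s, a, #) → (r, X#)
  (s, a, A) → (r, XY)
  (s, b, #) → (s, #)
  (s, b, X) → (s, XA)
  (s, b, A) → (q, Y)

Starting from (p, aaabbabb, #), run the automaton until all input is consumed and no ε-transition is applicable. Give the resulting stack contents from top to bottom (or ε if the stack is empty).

Y#

(p, aaabbabb, #) ⊢ (s, aabbabb, AY#) ⊢ (r, abbabb, XYY#) ⊢ (p, bbabb, YY#) ⊢ (p, babb, Y#) ⊢ (p, abb, #) ⊢ (s, bb, AY#) ⊢ (q, b, YY#) ⊢ (r, ε, Y#)
All input consumed in state r with stack Y#.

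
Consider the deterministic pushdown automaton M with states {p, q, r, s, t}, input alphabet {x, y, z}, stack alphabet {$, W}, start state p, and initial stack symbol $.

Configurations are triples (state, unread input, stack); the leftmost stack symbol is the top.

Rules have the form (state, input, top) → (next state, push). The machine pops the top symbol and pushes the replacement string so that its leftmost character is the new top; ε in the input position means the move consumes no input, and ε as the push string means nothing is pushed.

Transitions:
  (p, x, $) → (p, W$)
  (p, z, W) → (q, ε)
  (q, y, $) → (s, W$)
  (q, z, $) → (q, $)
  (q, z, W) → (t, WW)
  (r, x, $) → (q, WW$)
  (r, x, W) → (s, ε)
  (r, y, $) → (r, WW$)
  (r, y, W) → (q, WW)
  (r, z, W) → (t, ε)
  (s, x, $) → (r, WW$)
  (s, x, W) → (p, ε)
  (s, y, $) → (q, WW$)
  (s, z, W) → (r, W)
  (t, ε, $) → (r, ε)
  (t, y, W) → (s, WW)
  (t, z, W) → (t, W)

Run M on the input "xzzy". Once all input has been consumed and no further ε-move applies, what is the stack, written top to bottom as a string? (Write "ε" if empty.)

W$

(p, xzzy, $)
  read x, top $: go to p, push W$ → (p, zzy, W$)
  read z, top W: go to q, push ε → (q, zy, $)
  read z, top $: go to q, push $ → (q, y, $)
  read y, top $: go to s, push W$ → (s, ε, W$)
All input consumed in state s with stack W$.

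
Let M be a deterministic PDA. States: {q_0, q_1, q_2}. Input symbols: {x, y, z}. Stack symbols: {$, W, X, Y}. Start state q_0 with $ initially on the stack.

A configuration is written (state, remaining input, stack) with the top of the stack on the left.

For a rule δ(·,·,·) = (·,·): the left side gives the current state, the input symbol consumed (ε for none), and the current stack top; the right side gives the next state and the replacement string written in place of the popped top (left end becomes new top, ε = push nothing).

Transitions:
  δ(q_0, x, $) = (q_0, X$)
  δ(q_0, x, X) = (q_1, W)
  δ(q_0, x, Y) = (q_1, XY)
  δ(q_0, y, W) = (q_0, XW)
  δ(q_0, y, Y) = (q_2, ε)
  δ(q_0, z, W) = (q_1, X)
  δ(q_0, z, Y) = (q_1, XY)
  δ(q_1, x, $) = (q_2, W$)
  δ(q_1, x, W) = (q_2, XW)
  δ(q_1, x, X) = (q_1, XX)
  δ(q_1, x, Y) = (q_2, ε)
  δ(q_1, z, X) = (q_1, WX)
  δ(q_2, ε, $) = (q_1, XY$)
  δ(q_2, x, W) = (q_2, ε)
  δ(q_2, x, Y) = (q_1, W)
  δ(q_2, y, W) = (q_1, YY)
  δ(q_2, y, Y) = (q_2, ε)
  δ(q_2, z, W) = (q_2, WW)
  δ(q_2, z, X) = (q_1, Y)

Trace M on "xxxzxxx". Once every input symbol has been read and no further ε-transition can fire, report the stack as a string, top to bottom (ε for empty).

XXY$

(q_0, xxxzxxx, $) ⊢ (q_0, xxzxxx, X$) ⊢ (q_1, xzxxx, W$) ⊢ (q_2, zxxx, XW$) ⊢ (q_1, xxx, YW$) ⊢ (q_2, xx, W$) ⊢ (q_2, x, $) ⊢ (q_1, x, XY$) ⊢ (q_1, ε, XXY$)
All input consumed in state q_1 with stack XXY$.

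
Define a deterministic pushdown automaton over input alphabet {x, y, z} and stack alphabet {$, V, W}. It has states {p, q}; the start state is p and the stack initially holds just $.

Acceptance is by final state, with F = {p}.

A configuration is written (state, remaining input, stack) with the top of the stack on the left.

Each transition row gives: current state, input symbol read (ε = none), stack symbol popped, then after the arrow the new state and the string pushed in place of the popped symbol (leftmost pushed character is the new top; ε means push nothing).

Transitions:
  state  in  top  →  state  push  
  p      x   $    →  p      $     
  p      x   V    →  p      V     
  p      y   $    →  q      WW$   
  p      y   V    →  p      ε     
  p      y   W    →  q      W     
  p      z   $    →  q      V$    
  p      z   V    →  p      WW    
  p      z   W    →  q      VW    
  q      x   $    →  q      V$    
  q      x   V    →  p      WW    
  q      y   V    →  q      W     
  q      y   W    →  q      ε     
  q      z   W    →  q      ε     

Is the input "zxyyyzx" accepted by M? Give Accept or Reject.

Reject

(p, zxyyyzx, $)
  read z, top $: go to q, push V$ → (q, xyyyzx, V$)
  read x, top V: go to p, push WW → (p, yyyzx, WW$)
  read y, top W: go to q, push W → (q, yyzx, WW$)
  read y, top W: go to q, push ε → (q, yzx, W$)
  read y, top W: go to q, push ε → (q, zx, $)
No transition applies at (q, zx, $); input not fully consumed.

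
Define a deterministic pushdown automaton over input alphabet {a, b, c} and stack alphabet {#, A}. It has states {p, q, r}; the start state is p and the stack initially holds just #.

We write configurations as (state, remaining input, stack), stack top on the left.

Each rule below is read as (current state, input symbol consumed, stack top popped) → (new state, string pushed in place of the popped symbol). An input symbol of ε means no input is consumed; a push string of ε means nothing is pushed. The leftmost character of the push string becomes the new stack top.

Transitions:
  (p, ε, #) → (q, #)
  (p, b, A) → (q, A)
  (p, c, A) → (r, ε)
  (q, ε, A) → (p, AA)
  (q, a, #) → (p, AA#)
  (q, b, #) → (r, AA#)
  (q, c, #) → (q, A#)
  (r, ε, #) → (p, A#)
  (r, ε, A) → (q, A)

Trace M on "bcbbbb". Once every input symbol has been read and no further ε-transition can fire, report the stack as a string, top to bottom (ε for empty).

(p, bcbbbb, #) ⊢ (q, bcbbbb, #) ⊢ (r, cbbbb, AA#) ⊢ (q, cbbbb, AA#) ⊢ (p, cbbbb, AAA#) ⊢ (r, bbbb, AA#) ⊢ (q, bbbb, AA#) ⊢ (p, bbbb, AAA#) ⊢ (q, bbb, AAA#) ⊢ (p, bbb, AAAA#) ⊢ (q, bb, AAAA#) ⊢ (p, bb, AAAAA#) ⊢ (q, b, AAAAA#) ⊢ (p, b, AAAAAA#) ⊢ (q, ε, AAAAAA#) ⊢ (p, ε, AAAAAAA#)
All input consumed in state p with stack AAAAAAA#.

AAAAAAA#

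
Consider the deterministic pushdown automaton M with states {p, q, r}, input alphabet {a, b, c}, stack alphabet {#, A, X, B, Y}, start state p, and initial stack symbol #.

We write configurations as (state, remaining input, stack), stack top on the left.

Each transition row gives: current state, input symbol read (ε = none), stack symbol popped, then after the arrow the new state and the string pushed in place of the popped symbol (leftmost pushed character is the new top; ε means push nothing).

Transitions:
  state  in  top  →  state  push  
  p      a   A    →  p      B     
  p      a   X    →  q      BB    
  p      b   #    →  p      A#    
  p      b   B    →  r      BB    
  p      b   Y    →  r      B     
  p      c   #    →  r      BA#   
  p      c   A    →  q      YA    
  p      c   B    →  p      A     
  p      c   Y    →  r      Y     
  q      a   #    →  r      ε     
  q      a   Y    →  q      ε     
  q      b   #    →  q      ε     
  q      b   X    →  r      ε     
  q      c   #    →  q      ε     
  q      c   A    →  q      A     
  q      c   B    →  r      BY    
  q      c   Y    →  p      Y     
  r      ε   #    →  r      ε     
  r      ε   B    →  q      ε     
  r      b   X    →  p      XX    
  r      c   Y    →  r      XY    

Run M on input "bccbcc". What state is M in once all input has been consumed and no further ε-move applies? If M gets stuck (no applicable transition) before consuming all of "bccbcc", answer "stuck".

(p, bccbcc, #) ⊢ (p, ccbcc, A#) ⊢ (q, cbcc, YA#) ⊢ (p, bcc, YA#) ⊢ (r, cc, BA#) ⊢ (q, cc, A#) ⊢ (q, c, A#) ⊢ (q, ε, A#)
All input consumed; M is in state q.

q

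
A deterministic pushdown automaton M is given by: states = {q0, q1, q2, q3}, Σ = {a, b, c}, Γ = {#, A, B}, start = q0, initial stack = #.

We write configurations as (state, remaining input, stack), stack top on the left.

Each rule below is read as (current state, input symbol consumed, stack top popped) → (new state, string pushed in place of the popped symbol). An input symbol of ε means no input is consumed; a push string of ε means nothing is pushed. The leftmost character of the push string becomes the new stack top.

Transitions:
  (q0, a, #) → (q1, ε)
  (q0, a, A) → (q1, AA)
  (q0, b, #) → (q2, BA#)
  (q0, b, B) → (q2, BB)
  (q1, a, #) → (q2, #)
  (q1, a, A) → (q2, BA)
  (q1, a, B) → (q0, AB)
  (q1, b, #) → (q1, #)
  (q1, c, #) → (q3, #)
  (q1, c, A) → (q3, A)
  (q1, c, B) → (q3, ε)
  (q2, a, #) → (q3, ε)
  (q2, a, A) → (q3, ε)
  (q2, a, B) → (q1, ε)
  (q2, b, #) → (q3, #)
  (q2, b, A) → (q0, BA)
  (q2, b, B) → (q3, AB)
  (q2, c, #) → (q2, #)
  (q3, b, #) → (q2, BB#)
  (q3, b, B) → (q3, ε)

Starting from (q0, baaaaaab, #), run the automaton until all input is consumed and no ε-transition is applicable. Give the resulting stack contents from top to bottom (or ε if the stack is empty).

ABA#

(q0, baaaaaab, #)
  read b, top #: go to q2, push BA# → (q2, aaaaaab, BA#)
  read a, top B: go to q1, push ε → (q1, aaaaab, A#)
  read a, top A: go to q2, push BA → (q2, aaaab, BA#)
  read a, top B: go to q1, push ε → (q1, aaab, A#)
  read a, top A: go to q2, push BA → (q2, aab, BA#)
  read a, top B: go to q1, push ε → (q1, ab, A#)
  read a, top A: go to q2, push BA → (q2, b, BA#)
  read b, top B: go to q3, push AB → (q3, ε, ABA#)
All input consumed in state q3 with stack ABA#.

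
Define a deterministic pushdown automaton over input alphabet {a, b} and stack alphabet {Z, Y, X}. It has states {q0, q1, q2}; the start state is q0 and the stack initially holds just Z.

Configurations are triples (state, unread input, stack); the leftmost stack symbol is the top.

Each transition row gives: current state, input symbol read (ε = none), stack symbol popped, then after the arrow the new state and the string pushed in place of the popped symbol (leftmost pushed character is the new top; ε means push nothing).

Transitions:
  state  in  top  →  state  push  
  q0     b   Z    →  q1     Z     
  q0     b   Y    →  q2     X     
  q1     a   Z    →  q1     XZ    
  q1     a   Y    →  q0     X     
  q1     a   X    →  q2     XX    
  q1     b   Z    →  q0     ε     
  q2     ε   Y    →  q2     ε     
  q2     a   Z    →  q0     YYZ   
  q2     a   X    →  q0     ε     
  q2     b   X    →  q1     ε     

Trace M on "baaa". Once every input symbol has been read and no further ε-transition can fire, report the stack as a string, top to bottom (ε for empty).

XZ

(q0, baaa, Z)
  read b, top Z: go to q1, push Z → (q1, aaa, Z)
  read a, top Z: go to q1, push XZ → (q1, aa, XZ)
  read a, top X: go to q2, push XX → (q2, a, XXZ)
  read a, top X: go to q0, push ε → (q0, ε, XZ)
All input consumed in state q0 with stack XZ.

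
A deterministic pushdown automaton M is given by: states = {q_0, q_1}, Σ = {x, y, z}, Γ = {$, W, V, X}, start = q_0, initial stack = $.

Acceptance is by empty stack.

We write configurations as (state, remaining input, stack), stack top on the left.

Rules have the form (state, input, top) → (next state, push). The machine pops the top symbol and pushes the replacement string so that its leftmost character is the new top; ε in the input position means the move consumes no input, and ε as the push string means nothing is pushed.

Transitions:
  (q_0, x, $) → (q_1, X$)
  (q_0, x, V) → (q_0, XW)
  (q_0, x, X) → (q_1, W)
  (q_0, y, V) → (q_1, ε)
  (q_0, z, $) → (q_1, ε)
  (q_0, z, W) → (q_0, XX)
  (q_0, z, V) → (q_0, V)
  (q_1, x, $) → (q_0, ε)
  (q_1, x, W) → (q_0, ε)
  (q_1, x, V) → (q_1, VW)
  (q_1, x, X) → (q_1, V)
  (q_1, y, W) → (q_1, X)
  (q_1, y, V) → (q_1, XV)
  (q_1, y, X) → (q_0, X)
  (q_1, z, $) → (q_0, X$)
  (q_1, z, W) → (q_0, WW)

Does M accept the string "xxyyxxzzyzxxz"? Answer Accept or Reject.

Accept

(q_0, xxyyxxzzyzxxz, $)
  read x, top $: go to q_1, push X$ → (q_1, xyyxxzzyzxxz, X$)
  read x, top X: go to q_1, push V → (q_1, yyxxzzyzxxz, V$)
  read y, top V: go to q_1, push XV → (q_1, yxxzzyzxxz, XV$)
  read y, top X: go to q_0, push X → (q_0, xxzzyzxxz, XV$)
  read x, top X: go to q_1, push W → (q_1, xzzyzxxz, WV$)
  read x, top W: go to q_0, push ε → (q_0, zzyzxxz, V$)
  read z, top V: go to q_0, push V → (q_0, zyzxxz, V$)
  read z, top V: go to q_0, push V → (q_0, yzxxz, V$)
  read y, top V: go to q_1, push ε → (q_1, zxxz, $)
  read z, top $: go to q_0, push X$ → (q_0, xxz, X$)
  read x, top X: go to q_1, push W → (q_1, xz, W$)
  read x, top W: go to q_0, push ε → (q_0, z, $)
  read z, top $: go to q_1, push ε → (q_1, ε, ε)
All input consumed and the stack is empty.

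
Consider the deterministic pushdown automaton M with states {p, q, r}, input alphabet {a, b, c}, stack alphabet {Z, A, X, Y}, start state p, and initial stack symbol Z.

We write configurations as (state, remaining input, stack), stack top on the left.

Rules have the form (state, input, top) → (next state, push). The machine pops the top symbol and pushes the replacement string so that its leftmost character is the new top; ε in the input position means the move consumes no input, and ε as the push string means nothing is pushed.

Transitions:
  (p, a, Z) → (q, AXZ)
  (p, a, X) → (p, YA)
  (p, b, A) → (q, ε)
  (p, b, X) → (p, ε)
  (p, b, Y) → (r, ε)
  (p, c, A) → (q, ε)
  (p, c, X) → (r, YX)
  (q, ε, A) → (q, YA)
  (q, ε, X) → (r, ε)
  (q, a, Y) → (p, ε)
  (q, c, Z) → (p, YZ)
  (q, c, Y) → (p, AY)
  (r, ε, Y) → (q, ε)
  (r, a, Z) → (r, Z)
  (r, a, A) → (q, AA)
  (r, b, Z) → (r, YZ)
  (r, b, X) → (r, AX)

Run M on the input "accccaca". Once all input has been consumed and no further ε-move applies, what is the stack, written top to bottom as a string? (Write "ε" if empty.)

(p, accccaca, Z)
  read a, top Z: go to q, push AXZ → (q, ccccaca, AXZ)
  ε-move, top A: go to q, push YA → (q, ccccaca, YAXZ)
  read c, top Y: go to p, push AY → (p, cccaca, AYAXZ)
  read c, top A: go to q, push ε → (q, ccaca, YAXZ)
  read c, top Y: go to p, push AY → (p, caca, AYAXZ)
  read c, top A: go to q, push ε → (q, aca, YAXZ)
  read a, top Y: go to p, push ε → (p, ca, AXZ)
  read c, top A: go to q, push ε → (q, a, XZ)
  ε-move, top X: go to r, push ε → (r, a, Z)
  read a, top Z: go to r, push Z → (r, ε, Z)
All input consumed in state r with stack Z.

Z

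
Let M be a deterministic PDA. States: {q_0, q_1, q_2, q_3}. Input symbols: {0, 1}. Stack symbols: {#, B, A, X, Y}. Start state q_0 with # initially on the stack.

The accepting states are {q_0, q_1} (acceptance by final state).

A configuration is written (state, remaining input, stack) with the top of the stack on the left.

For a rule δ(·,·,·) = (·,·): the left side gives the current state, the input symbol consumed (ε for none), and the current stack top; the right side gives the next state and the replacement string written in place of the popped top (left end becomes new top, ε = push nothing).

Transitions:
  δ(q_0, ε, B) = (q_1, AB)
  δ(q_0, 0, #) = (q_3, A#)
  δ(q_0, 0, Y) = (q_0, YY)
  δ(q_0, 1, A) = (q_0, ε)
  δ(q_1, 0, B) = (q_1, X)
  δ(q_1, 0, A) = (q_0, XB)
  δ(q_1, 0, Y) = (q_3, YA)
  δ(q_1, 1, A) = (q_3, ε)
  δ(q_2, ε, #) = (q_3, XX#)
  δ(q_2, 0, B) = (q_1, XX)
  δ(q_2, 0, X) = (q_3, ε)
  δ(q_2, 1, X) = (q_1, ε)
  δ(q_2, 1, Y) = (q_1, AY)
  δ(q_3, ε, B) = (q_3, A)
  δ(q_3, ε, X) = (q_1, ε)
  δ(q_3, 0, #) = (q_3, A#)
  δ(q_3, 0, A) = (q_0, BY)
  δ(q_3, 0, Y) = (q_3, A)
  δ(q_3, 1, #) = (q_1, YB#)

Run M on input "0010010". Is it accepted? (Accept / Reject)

Reject

(q_0, 0010010, #) ⊢ (q_3, 010010, A#) ⊢ (q_0, 10010, BY#) ⊢ (q_1, 10010, ABY#) ⊢ (q_3, 0010, BY#) ⊢ (q_3, 0010, AY#) ⊢ (q_0, 010, BYY#) ⊢ (q_1, 010, ABYY#) ⊢ (q_0, 10, XBBYY#)
No transition applies at (q_0, 10, XBBYY#); input not fully consumed.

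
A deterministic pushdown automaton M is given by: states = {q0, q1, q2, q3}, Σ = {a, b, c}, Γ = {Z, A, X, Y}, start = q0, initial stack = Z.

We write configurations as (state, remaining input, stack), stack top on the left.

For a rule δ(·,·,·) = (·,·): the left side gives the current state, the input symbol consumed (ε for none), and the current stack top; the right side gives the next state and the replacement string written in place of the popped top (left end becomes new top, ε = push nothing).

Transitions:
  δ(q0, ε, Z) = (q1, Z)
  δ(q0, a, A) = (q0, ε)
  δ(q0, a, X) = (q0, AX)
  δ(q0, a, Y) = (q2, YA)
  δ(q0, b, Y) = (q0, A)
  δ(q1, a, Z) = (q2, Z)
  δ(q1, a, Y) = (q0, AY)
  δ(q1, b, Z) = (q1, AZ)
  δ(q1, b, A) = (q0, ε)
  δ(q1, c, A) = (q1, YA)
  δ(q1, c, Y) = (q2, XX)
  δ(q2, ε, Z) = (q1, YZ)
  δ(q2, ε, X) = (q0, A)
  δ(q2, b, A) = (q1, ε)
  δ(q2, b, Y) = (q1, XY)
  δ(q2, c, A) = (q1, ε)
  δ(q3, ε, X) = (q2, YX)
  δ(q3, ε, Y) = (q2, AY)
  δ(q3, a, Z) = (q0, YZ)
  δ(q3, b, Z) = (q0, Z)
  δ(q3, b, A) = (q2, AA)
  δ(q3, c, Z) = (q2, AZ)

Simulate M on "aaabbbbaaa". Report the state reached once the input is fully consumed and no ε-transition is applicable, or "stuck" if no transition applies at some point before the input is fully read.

(q0, aaabbbbaaa, Z)
  ε-move, top Z: go to q1, push Z → (q1, aaabbbbaaa, Z)
  read a, top Z: go to q2, push Z → (q2, aabbbbaaa, Z)
  ε-move, top Z: go to q1, push YZ → (q1, aabbbbaaa, YZ)
  read a, top Y: go to q0, push AY → (q0, abbbbaaa, AYZ)
  read a, top A: go to q0, push ε → (q0, bbbbaaa, YZ)
  read b, top Y: go to q0, push A → (q0, bbbaaa, AZ)
No transition for (q0, b, top A); M blocks with input bbbaaa remaining.

stuck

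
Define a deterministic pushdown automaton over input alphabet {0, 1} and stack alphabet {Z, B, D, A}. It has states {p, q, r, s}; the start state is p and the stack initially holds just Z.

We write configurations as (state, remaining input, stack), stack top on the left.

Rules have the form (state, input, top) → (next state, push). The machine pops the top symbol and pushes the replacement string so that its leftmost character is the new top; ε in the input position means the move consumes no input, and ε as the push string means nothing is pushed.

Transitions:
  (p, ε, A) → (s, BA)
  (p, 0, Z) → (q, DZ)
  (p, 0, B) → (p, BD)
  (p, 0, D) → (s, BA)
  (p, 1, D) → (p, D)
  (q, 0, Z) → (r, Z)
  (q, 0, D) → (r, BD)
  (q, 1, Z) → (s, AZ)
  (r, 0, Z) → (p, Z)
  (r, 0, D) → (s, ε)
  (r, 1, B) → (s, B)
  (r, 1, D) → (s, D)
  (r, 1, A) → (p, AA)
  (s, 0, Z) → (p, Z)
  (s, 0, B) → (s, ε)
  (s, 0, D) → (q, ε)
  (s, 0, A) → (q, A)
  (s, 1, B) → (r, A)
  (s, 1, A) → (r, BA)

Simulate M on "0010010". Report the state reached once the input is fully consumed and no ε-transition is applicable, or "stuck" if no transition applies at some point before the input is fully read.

(p, 0010010, Z) ⊢ (q, 010010, DZ) ⊢ (r, 10010, BDZ) ⊢ (s, 0010, BDZ) ⊢ (s, 010, DZ) ⊢ (q, 10, Z) ⊢ (s, 0, AZ) ⊢ (q, ε, AZ)
All input consumed; M is in state q.

q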